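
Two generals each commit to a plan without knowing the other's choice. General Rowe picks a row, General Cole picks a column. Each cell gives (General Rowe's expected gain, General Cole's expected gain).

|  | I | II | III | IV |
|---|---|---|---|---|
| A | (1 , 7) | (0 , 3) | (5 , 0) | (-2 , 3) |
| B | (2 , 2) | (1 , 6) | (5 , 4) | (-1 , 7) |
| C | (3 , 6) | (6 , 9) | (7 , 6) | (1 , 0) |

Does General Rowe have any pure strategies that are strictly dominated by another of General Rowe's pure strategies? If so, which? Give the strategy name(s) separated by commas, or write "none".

A, B

A: dominated, since C does at least as well everywhere (I: 3>1, II: 6>0, III: 7>5, IV: 1>-2).
B is strictly dominated by C (I: 3>2, II: 6>1, III: 7>5, IV: 1>-1).
Nothing dominates C: A at I (3>1); B at I (3>2).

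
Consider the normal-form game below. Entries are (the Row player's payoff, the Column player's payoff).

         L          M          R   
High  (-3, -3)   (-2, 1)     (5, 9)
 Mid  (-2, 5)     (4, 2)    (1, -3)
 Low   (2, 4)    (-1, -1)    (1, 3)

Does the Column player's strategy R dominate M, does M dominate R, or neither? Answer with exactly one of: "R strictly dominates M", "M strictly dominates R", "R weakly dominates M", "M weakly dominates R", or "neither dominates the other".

R's payoffs vs M's, by the Row player's action — High: 9>1, Mid: -3<2, Low: 3>-1.
R does better at High, Low but worse at Mid; neither strategy dominates the other.

neither dominates the other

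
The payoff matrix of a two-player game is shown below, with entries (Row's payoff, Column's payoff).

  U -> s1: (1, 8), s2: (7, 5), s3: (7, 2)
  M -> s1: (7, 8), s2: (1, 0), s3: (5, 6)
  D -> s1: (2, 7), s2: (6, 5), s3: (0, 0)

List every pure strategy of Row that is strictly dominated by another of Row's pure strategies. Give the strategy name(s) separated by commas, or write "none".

Nothing dominates U: M at s2 (7>1); D at s2 (7>6).
M: no other strategy beats it everywhere (U at s1 (7>1); D at s1 (7>2)).
D: no other strategy beats it everywhere (U at s1 (2>1); M at s2 (6>1)).

none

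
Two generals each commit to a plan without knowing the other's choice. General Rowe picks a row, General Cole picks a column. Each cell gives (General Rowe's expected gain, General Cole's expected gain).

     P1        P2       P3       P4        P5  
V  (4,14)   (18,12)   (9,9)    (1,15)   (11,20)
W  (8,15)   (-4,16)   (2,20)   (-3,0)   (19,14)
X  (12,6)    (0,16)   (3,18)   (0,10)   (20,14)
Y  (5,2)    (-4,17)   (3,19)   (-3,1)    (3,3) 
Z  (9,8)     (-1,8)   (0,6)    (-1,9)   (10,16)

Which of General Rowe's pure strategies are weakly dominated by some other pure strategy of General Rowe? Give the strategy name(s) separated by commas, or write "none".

V: no other strategy beats it everywhere (W at P2 (18>-4); X at P2 (18>0); Y at P2 (18>-4); Z at P2 (18>-1)).
X weakly dominates W — P1: 12>8, P2: 0>-4, P3: 3>2, P4: 0>-3, P5: 20>19.
X is not dominated — it holds its own against V at P1 (12>4); W at P1 (12>8); Y at P1 (12>5); Z at P1 (12>9).
X weakly dominates Y — P1: 12>5, P2: 0>-4, P3: 3=3, P4: 0>-3, P5: 20>3.
Z: dominated, since X does at least as well everywhere (P1: 12>9, P2: 0>-1, P3: 3>0, P4: 0>-1, P5: 20>10).

W, Y, Z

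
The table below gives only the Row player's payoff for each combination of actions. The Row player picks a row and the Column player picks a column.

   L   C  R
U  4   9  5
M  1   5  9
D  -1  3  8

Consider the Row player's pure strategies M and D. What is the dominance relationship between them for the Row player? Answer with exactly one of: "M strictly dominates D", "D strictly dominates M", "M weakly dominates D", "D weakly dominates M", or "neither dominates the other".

M's payoffs vs D's, by the Column player's action — L: 1>-1, C: 5>3, R: 9>8.
M gives a strictly higher payoff against each choice by the Column player, so M strictly dominates D.

M strictly dominates D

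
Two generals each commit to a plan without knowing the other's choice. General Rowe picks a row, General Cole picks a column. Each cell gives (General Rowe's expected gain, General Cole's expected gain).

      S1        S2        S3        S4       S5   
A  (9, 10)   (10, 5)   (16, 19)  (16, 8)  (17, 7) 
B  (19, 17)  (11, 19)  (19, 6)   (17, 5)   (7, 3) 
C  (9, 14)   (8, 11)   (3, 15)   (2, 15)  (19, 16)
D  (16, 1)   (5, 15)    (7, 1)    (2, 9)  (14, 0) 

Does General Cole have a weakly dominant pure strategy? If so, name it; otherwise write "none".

S1 fails to dominate S2 at B (17<19).
S2 fails to dominate S1 at A (5<10).
S3 fails to dominate S1 at B (6<17).
S4 fails to dominate S1 at A (8<10).
S5 fails to dominate S1 at A (7<10).
No single strategy dominates all the others.

none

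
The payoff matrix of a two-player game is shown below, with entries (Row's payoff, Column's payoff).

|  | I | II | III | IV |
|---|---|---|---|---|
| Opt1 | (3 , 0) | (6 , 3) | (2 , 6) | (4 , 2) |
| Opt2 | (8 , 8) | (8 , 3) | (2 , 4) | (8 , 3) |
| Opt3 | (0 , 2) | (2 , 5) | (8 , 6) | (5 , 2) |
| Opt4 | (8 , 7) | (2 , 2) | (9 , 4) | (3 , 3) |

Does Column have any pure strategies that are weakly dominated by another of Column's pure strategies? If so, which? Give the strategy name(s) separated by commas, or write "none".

I is not dominated — it holds its own against II at Opt2 (8>3); III at Opt2 (8>4); IV at Opt2 (8>3).
III weakly dominates II — Opt1: 6>3, Opt2: 4>3, Opt3: 6>5, Opt4: 4>2.
Nothing dominates III: I at Opt1 (6>0); II at Opt1 (6>3); IV at Opt1 (6>2).
IV is weakly dominated by III (Opt1: 6>2, Opt2: 4>3, Opt3: 6>2, Opt4: 4>3).

II, IV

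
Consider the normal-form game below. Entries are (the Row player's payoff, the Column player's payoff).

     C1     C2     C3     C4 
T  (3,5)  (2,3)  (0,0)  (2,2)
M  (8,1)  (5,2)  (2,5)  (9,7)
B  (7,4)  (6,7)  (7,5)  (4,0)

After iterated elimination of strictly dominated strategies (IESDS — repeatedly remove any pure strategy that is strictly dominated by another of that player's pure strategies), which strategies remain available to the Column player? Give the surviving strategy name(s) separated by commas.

C2, C3, C4

For the Row player, M strictly dominates T on the remaining columns (C1: 8>3, C2: 5>2, C3: 2>0, C4: 9>2); eliminate T.
The Column player's strategy C1 is strictly dominated by C2 (M: 2>1, B: 7>4) and is removed.
Among the remaining strategies, none is strictly dominated by another pure strategy of the same player, so the elimination stops.
Surviving strategies — the Row player: {M, B}; the Column player: {C2, C3, C4}.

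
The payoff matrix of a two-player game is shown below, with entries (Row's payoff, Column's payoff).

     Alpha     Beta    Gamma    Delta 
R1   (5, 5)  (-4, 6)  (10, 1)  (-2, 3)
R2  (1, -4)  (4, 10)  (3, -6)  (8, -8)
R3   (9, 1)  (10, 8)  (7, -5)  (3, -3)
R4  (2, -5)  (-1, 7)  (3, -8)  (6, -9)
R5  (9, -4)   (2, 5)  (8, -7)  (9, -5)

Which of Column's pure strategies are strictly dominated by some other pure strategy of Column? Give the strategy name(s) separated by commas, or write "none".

Alpha, Gamma, Delta

Alpha: dominated, since Beta does at least as well everywhere (R1: 6>5, R2: 10>-4, R3: 8>1, R4: 7>-5, R5: 5>-4).
Nothing dominates Beta: Alpha at R1 (6>5); Gamma at R1 (6>1); Delta at R1 (6>3).
Gamma: dominated, since Alpha does at least as well everywhere (R1: 5>1, R2: -4>-6, R3: 1>-5, R4: -5>-8, R5: -4>-7).
Delta is strictly dominated by Alpha (R1: 5>3, R2: -4>-8, R3: 1>-3, R4: -5>-9, R5: -4>-5).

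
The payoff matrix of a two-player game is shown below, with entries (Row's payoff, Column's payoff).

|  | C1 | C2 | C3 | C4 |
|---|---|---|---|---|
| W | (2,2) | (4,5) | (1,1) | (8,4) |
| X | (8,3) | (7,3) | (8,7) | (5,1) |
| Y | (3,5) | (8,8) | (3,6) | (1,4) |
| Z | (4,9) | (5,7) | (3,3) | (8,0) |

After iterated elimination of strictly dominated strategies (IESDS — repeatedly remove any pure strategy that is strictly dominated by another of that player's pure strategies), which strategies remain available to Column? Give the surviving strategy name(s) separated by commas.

Column C4 is eliminated: C2 beats it against every remaining row (W: 5>4, X: 3>1, Y: 8>4, Z: 7>0).
For Row, X strictly dominates W on the remaining columns (C1: 8>2, C2: 7>4, C3: 8>1); eliminate W.
Row Z is eliminated: X beats it against every remaining column (C1: 8>4, C2: 7>5, C3: 8>3).
For Column, C3 strictly dominates C1 on the remaining rows (X: 7>3, Y: 6>5); eliminate C1.
Among the remaining strategies, none is strictly dominated by another pure strategy of the same player, so the elimination stops.
Surviving strategies — Row: {X, Y}; Column: {C2, C3}.

C2, C3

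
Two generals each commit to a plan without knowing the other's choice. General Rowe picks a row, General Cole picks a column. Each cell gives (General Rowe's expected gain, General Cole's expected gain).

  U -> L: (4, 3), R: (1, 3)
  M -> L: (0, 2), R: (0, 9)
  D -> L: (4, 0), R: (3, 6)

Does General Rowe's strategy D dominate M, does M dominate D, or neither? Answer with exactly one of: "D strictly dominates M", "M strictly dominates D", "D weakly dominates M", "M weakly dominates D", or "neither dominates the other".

D's payoffs vs M's, by General Cole's action — L: 4>0, R: 3>0.
D gives a strictly higher payoff against every action of General Cole, so D strictly dominates M.

D strictly dominates M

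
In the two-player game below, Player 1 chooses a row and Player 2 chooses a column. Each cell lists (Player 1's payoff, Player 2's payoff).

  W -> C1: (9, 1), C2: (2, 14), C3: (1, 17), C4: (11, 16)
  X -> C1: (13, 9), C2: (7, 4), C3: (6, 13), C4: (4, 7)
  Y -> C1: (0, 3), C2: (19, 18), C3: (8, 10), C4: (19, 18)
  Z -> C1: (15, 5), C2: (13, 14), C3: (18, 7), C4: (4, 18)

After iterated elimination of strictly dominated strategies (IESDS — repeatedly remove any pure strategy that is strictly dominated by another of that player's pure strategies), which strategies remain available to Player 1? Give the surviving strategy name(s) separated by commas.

Y

Column C1 is eliminated: C3 beats it against every remaining row (W: 17>1, X: 13>9, Y: 10>3, Z: 7>5).
Player 1's strategy W is strictly dominated by Y (C2: 19>2, C3: 8>1, C4: 19>11) and is removed.
Player 1's strategy X is strictly dominated by Y (C2: 19>7, C3: 8>6, C4: 19>4) and is removed.
For Player 2, C2 strictly dominates C3 on the remaining rows (Y: 18>10, Z: 14>7); eliminate C3.
Row Z is eliminated: Y beats it against every remaining column (C2: 19>13, C4: 19>4).
Among the remaining strategies, none is strictly dominated by another pure strategy of the same player, so the elimination stops.
Surviving strategies — Player 1: {Y}; Player 2: {C2, C4}.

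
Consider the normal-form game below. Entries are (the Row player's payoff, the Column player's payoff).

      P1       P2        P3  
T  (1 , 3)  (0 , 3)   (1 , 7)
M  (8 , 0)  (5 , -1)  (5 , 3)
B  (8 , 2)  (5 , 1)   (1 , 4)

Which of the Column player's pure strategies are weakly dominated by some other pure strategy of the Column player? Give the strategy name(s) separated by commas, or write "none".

P1, P2

P3 weakly dominates P1 — T: 7>3, M: 3>0, B: 4>2.
P1 weakly dominates P2 — T: 3=3, M: 0>-1, B: 2>1.
P3 is not dominated — it holds its own against P1 at T (7>3); P2 at T (7>3).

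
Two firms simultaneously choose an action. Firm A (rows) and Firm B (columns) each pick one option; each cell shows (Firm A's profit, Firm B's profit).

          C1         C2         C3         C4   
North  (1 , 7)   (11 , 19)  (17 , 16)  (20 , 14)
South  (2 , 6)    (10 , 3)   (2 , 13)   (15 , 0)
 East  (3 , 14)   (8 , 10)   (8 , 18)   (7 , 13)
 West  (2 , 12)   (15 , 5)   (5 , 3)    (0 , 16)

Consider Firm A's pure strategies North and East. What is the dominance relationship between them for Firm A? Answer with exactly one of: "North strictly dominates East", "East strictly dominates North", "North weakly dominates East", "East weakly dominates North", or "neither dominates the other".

neither dominates the other

Compare North to East across each choice by Firm B: C1: 1<3, C2: 11>8, C3: 17>8, C4: 20>7.
North does better at C2, C3, C4 but worse at C1; neither strategy dominates the other.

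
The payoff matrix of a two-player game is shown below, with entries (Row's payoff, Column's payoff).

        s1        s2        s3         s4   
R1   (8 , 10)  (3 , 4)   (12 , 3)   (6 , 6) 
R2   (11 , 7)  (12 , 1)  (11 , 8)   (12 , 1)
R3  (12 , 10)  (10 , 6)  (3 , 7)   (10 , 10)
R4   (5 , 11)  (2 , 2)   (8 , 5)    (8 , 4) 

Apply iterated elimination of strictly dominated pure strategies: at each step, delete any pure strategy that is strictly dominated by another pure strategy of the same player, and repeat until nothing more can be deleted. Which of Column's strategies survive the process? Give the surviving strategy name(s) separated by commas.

s1, s3, s4

Row R4 is eliminated: R2 beats it against every remaining column (s1: 11>5, s2: 12>2, s3: 11>8, s4: 12>8).
Column s2 is eliminated: s1 beats it against every remaining row (R1: 10>4, R2: 7>1, R3: 10>6).
Among the remaining strategies, none is strictly dominated by another pure strategy of the same player, so the elimination stops.
Surviving strategies — Row: {R1, R2, R3}; Column: {s1, s3, s4}.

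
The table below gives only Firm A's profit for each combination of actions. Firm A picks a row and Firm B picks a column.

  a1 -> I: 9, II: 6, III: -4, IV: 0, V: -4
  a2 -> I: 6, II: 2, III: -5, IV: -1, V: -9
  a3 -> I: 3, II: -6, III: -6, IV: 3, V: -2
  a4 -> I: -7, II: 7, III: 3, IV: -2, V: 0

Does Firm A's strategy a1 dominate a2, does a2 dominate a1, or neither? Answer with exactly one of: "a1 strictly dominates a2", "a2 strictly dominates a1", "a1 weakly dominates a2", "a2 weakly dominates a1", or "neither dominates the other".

a1 strictly dominates a2

a1's payoffs vs a2's, by Firm B's action — I: 9>6, II: 6>2, III: -4>-5, IV: 0>-1, V: -4>-9.
a1 gives a strictly higher payoff against each choice by Firm B, so a1 strictly dominates a2.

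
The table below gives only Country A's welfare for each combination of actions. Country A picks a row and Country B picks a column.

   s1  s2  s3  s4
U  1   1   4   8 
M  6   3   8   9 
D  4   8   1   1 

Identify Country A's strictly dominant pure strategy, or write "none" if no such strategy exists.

U fails to dominate M at s1 (1<6).
M fails to dominate D at s2 (3<8).
D fails to dominate U at s3 (1<4).
No single strategy dominates all the others.

none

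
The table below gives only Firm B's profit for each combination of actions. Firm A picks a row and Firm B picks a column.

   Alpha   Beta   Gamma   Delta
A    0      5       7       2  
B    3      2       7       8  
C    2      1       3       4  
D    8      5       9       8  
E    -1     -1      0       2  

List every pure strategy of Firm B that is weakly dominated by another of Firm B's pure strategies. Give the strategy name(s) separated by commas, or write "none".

Alpha: dominated, since Gamma does at least as well everywhere (A: 7>0, B: 7>3, C: 3>2, D: 9>8, E: 0>-1).
Beta: dominated, since Gamma does at least as well everywhere (A: 7>5, B: 7>2, C: 3>1, D: 9>5, E: 0>-1).
Nothing dominates Gamma: Alpha at A (7>0); Beta at A (7>5); Delta at A (7>2).
Delta is not dominated — it holds its own against Alpha at A (2>0); Beta at B (8>2); Gamma at B (8>7).

Alpha, Beta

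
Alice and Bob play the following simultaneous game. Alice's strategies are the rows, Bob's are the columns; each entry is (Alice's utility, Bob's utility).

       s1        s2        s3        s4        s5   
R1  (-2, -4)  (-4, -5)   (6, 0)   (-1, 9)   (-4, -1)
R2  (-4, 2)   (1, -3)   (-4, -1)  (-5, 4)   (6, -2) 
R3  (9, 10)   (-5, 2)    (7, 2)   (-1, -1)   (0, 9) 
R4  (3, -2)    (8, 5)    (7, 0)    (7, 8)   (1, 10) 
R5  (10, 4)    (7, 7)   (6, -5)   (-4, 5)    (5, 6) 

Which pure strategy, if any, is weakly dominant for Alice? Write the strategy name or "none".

R1 fails to dominate R2 at s2 (-4<1).
R2 fails to dominate R1 at s1 (-4<-2).
R3 fails to dominate R1 at s2 (-5<-4).
R4 fails to dominate R2 at s5 (1<6).
R5 fails to dominate R1 at s4 (-4<-1).
No single strategy dominates all the others.

none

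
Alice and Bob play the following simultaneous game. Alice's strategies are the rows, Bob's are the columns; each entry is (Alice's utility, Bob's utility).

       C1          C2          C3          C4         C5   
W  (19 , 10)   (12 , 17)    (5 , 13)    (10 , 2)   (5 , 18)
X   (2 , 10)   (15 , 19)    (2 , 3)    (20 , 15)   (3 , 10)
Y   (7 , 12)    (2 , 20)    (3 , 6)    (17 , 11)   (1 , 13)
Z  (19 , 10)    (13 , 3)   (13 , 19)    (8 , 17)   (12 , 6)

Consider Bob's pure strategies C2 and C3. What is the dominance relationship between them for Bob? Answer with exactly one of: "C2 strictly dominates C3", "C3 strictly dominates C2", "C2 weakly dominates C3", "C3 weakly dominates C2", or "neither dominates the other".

C2's payoffs vs C3's, by Alice's action — W: 17>13, X: 19>3, Y: 20>6, Z: 3<19.
C2 does better at W, X, Y but worse at Z; neither strategy dominates the other.

neither dominates the other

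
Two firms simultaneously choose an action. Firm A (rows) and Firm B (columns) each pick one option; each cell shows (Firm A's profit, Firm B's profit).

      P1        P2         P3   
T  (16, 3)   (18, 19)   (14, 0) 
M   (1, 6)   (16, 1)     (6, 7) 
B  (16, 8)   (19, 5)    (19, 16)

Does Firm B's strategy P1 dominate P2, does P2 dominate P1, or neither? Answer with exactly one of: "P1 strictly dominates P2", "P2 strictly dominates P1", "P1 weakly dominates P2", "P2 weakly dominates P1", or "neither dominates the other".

P1's payoffs vs P2's, by Firm A's action — T: 3<19, M: 6>1, B: 8>5.
P1 does better at M, B but worse at T; neither strategy dominates the other.

neither dominates the other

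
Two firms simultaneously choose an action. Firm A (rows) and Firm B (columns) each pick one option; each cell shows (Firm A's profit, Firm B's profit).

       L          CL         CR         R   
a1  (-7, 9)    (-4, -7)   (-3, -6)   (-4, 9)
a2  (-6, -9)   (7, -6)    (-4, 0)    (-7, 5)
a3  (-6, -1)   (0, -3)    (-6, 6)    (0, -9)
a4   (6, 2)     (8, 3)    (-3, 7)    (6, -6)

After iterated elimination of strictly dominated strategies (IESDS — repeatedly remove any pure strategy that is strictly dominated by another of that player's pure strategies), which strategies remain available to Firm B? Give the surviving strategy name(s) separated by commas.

L, CR, R

Firm A's strategy a2 is strictly dominated by a4 (L: 6>-6, CL: 8>7, CR: -3>-4, R: 6>-7) and is removed.
Row a3 is eliminated: a4 beats it against every remaining column (L: 6>-6, CL: 8>0, CR: -3>-6, R: 6>0).
Column CL is eliminated: CR beats it against every remaining row (a1: -6>-7, a4: 7>3).
Among the remaining strategies, none is strictly dominated by another pure strategy of the same player, so the elimination stops.
Surviving strategies — Firm A: {a1, a4}; Firm B: {L, CR, R}.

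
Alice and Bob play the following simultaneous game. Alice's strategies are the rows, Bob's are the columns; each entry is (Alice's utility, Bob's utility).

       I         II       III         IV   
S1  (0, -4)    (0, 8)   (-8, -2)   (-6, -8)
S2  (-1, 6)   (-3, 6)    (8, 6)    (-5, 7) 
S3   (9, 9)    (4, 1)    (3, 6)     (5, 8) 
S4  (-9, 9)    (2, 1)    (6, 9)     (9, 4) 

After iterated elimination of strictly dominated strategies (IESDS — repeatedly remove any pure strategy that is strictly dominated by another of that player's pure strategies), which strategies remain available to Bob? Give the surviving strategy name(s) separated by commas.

I, III, IV

Alice's strategy S1 is strictly dominated by S3 (I: 9>0, II: 4>0, III: 3>-8, IV: 5>-6) and is removed.
For Bob, IV strictly dominates II on the remaining rows (S2: 7>6, S3: 8>1, S4: 4>1); eliminate II.
Among the remaining strategies, none is strictly dominated by another pure strategy of the same player, so the elimination stops.
Surviving strategies — Alice: {S2, S3, S4}; Bob: {I, III, IV}.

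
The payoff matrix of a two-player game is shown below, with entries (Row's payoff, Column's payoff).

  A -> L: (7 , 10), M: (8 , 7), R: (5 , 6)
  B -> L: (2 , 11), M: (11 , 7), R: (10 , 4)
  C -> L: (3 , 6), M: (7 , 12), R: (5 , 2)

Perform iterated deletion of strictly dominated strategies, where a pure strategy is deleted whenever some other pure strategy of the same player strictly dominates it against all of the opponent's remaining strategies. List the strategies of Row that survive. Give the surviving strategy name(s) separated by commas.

Column R is eliminated: L beats it against every remaining row (A: 10>6, B: 11>4, C: 6>2).
For Row, A strictly dominates C on the remaining columns (L: 7>3, M: 8>7); eliminate C.
For Column, L strictly dominates M on the remaining rows (A: 10>7, B: 11>7); eliminate M.
For Row, A strictly dominates B on the remaining columns (L: 7>2); eliminate B.
Among the remaining strategies, none is strictly dominated by another pure strategy of the same player, so the elimination stops.
Surviving strategies — Row: {A}; Column: {L}.

A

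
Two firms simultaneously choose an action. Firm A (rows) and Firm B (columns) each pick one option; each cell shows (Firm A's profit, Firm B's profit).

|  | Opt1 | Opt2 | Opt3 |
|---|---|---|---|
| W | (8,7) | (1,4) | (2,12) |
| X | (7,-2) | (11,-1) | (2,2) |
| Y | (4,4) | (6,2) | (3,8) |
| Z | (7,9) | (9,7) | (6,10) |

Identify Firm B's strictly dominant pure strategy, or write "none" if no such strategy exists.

Opt3 vs Opt1: W: 12>7, X: 2>-2, Y: 8>4, Z: 10>9.
Opt3 vs Opt2: W: 12>4, X: 2>-1, Y: 8>2, Z: 10>7.
Opt3 strictly beats every other strategy against every opponent action, so it is strictly dominant.

Opt3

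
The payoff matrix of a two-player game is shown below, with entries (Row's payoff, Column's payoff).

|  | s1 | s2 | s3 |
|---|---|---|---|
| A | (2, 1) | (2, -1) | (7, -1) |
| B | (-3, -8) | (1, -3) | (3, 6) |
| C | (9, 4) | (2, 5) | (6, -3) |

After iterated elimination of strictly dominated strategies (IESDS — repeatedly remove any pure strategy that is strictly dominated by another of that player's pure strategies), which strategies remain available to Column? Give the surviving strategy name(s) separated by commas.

s1, s2

Row B is eliminated: A beats it against every remaining column (s1: 2>-3, s2: 2>1, s3: 7>3).
For Column, s1 strictly dominates s3 on the remaining rows (A: 1>-1, C: 4>-3); eliminate s3.
Among the remaining strategies, none is strictly dominated by another pure strategy of the same player, so the elimination stops.
Surviving strategies — Row: {A, C}; Column: {s1, s2}.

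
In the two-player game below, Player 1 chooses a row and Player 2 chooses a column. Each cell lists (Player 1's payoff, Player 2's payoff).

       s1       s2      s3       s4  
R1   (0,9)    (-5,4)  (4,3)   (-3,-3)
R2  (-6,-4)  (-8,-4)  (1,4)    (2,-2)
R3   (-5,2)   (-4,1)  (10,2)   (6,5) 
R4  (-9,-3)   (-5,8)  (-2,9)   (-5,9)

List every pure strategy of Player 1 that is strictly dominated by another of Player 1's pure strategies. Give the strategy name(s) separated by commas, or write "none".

R1 is not dominated — it holds its own against R2 at s1 (0>-6); R3 at s1 (0>-5); R4 at s1 (0>-9).
R2 is strictly dominated by R3 (s1: -5>-6, s2: -4>-8, s3: 10>1, s4: 6>2).
Nothing dominates R3: R1 at s2 (-4>-5); R2 at s1 (-5>-6); R4 at s1 (-5>-9).
R4: dominated, since R3 does at least as well everywhere (s1: -5>-9, s2: -4>-5, s3: 10>-2, s4: 6>-5).

R2, R4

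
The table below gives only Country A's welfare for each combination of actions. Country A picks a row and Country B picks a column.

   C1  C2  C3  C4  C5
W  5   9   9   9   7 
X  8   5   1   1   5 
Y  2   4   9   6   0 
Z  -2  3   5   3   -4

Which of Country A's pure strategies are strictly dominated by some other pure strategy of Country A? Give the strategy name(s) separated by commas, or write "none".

Nothing dominates W: X at C2 (9>5); Y at C1 (5>2); Z at C1 (5>-2).
Nothing dominates X: W at C1 (8>5); Y at C1 (8>2); Z at C1 (8>-2).
Y: no other strategy beats it everywhere (W at C3 (9=9); X at C3 (9>1); Z at C1 (2>-2)).
Z: dominated, since W does at least as well everywhere (C1: 5>-2, C2: 9>3, C3: 9>5, C4: 9>3, C5: 7>-4).

Z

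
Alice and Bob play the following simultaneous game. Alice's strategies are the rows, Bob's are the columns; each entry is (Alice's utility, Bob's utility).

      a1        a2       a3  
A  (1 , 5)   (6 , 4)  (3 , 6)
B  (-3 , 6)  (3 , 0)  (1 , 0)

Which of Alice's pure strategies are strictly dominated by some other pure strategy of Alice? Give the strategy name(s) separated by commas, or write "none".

B

A is not dominated — it holds its own against B at a1 (1>-3).
B is strictly dominated by A (a1: 1>-3, a2: 6>3, a3: 3>1).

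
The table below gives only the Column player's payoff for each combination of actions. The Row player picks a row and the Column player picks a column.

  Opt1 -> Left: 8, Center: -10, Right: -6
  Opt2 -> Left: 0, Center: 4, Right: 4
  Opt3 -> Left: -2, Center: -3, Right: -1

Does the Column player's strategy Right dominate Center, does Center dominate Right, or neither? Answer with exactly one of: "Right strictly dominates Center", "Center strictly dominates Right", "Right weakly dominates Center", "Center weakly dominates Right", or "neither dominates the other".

Right's payoffs vs Center's, by the Row player's action — Opt1: -6>-10, Opt2: 4=4, Opt3: -1>-3.
Right is at least as good everywhere and strictly better somewhere (tied only at Opt2), so Right weakly but not strictly dominates Center.

Right weakly dominates Center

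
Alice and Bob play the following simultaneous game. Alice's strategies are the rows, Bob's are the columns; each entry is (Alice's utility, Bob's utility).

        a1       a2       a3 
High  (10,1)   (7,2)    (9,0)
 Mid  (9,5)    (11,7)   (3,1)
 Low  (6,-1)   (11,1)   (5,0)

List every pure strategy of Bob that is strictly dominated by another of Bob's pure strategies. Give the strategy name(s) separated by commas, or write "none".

a1, a3

a1 is strictly dominated by a2 (High: 2>1, Mid: 7>5, Low: 1>-1).
a2 is not dominated — it holds its own against a1 at High (2>1); a3 at High (2>0).
a3 is strictly dominated by a2 (High: 2>0, Mid: 7>1, Low: 1>0).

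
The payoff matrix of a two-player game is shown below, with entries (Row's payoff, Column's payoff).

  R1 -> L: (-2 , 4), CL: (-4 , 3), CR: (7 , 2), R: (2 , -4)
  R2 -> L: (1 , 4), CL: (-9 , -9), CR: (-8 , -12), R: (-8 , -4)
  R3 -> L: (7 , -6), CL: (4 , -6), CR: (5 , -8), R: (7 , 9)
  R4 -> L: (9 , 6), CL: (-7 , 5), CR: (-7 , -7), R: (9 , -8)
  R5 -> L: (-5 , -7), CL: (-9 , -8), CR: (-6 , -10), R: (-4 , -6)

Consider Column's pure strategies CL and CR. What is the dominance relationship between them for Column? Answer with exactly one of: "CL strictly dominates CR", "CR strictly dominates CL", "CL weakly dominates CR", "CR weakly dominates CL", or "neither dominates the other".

CL strictly dominates CR

Compare CL to CR across each opponent action: R1: 3>2, R2: -9>-12, R3: -6>-8, R4: 5>-7, R5: -8>-10.
Every comparison favours CL, so CL strictly dominates CR.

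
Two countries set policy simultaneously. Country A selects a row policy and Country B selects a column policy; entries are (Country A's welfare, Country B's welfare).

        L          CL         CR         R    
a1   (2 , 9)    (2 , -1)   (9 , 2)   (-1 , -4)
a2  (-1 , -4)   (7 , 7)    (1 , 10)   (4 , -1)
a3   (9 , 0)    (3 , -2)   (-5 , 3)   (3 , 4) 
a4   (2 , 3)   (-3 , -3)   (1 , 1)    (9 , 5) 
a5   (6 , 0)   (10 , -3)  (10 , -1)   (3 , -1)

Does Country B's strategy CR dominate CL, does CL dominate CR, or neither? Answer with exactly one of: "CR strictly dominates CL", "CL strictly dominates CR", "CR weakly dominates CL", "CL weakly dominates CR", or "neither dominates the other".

CR strictly dominates CL

CR's payoffs vs CL's, by Country A's action — a1: 2>-1, a2: 10>7, a3: 3>-2, a4: 1>-3, a5: -1>-3.
Every comparison favours CR, so CR strictly dominates CL.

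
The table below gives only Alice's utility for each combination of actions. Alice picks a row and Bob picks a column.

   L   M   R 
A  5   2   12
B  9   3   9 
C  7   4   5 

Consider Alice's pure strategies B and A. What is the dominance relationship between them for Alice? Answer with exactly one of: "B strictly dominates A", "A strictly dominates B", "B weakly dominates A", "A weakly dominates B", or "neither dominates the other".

B's payoffs vs A's, by Bob's action — L: 9>5, M: 3>2, R: 9<12.
B does better at L, M but worse at R; neither strategy dominates the other.

neither dominates the other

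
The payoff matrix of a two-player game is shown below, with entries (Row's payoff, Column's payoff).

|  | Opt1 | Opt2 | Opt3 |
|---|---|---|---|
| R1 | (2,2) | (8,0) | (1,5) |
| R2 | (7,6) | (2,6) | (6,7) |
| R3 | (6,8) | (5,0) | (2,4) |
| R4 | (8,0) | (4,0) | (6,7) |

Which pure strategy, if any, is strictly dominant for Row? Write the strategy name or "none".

R1 fails to dominate R2 at Opt1 (2<7).
R2 fails to dominate R1 at Opt2 (2<8).
R3 fails to dominate R1 at Opt2 (5<8).
R4 fails to dominate R1 at Opt2 (4<8).
No single strategy dominates all the others.

none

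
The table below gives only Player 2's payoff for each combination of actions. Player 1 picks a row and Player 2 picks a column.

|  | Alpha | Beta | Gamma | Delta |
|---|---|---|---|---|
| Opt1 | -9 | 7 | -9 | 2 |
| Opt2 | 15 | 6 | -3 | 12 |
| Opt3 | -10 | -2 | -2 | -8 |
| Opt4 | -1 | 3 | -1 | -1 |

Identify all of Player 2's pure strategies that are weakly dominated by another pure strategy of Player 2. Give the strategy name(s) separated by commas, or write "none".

Alpha: no other strategy beats it everywhere (Beta at Opt2 (15>6); Gamma at Opt2 (15>-3); Delta at Opt2 (15>12)).
Beta is not dominated — it holds its own against Alpha at Opt1 (7>-9); Gamma at Opt1 (7>-9); Delta at Opt1 (7>2).
Gamma: dominated, since Beta does at least as well everywhere (Opt1: 7>-9, Opt2: 6>-3, Opt3: -2=-2, Opt4: 3>-1).
Delta is not dominated — it holds its own against Alpha at Opt1 (2>-9); Beta at Opt2 (12>6); Gamma at Opt1 (2>-9).

Gamma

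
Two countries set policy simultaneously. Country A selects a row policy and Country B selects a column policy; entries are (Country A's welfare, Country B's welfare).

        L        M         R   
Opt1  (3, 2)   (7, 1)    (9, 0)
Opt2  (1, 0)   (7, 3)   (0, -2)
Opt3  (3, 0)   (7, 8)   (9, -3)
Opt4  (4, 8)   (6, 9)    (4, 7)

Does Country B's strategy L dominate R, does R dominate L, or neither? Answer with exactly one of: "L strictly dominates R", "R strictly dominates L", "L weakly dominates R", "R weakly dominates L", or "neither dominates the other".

L strictly dominates R

Compare L to R across every action of Country A: Opt1: 2>0, Opt2: 0>-2, Opt3: 0>-3, Opt4: 8>7.
Every comparison favours L, so L strictly dominates R.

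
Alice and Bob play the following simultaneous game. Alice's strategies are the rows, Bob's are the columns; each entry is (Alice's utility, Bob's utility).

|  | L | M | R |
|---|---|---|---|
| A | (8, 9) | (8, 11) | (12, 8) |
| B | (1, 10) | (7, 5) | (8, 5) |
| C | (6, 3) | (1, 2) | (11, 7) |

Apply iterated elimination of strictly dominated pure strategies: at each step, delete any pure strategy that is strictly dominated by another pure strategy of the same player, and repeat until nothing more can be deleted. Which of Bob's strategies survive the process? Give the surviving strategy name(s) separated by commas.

For Alice, A strictly dominates B on the remaining columns (L: 8>1, M: 8>7, R: 12>8); eliminate B.
Alice's strategy C is strictly dominated by A (L: 8>6, M: 8>1, R: 12>11) and is removed.
For Bob, M strictly dominates L on the remaining rows (A: 11>9); eliminate L.
Column R is eliminated: M beats it against every remaining row (A: 11>8).
Among the remaining strategies, none is strictly dominated by another pure strategy of the same player, so the elimination stops.
Surviving strategies — Alice: {A}; Bob: {M}.

M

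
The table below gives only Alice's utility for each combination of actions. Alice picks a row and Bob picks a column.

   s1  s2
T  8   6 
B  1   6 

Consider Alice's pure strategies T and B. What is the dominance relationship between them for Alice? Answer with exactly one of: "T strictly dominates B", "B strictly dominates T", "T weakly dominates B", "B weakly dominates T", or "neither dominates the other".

T weakly dominates B

T's payoffs vs B's, by Bob's action — s1: 8>1, s2: 6=6.
T is at least as good everywhere and strictly better somewhere (tied only at s2), so T weakly but not strictly dominates B.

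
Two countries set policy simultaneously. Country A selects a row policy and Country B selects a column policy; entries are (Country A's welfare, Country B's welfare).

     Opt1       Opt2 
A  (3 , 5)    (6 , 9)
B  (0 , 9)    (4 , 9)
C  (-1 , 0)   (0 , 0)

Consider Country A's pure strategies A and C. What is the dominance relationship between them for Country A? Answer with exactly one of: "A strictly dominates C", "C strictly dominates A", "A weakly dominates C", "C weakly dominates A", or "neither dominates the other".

A's payoffs vs C's, by Country B's action — Opt1: 3>-1, Opt2: 6>0.
Every comparison favours A, so A strictly dominates C.

A strictly dominates C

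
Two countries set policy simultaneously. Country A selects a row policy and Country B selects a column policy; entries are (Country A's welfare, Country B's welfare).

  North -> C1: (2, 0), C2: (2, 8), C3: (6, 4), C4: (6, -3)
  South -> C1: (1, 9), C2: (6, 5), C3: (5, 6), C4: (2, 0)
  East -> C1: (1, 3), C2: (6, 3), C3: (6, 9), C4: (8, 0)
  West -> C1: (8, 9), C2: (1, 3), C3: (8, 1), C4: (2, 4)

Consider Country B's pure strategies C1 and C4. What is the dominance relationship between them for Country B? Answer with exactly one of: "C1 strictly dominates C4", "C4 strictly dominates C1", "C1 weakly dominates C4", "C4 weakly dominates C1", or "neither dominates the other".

Compare C1 to C4 across every action of Country A: North: 0>-3, South: 9>0, East: 3>0, West: 9>4.
Every comparison favours C1, so C1 strictly dominates C4.

C1 strictly dominates C4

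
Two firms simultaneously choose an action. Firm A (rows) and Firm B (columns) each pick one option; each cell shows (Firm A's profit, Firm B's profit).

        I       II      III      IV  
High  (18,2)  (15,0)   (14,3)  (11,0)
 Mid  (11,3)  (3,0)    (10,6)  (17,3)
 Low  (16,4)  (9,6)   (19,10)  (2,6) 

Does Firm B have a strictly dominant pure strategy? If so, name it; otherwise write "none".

III vs I: High: 3>2, Mid: 6>3, Low: 10>4.
III vs II: High: 3>0, Mid: 6>0, Low: 10>6.
III vs IV: High: 3>0, Mid: 6>3, Low: 10>6.
III strictly beats every other strategy against every opponent action, so it is strictly dominant.

III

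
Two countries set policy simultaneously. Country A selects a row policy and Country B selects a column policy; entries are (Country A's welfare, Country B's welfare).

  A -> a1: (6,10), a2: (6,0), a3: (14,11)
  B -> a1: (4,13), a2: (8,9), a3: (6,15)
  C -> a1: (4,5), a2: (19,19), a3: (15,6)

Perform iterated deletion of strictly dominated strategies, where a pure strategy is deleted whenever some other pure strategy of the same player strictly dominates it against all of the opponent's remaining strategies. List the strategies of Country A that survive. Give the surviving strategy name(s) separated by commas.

C

Column a1 is eliminated: a3 beats it against every remaining row (A: 11>10, B: 15>13, C: 6>5).
For Country A, C strictly dominates A on the remaining columns (a2: 19>6, a3: 15>14); eliminate A.
For Country A, C strictly dominates B on the remaining columns (a2: 19>8, a3: 15>6); eliminate B.
For Country B, a2 strictly dominates a3 on the remaining rows (C: 19>6); eliminate a3.
Among the remaining strategies, none is strictly dominated by another pure strategy of the same player, so the elimination stops.
Surviving strategies — Country A: {C}; Country B: {a2}.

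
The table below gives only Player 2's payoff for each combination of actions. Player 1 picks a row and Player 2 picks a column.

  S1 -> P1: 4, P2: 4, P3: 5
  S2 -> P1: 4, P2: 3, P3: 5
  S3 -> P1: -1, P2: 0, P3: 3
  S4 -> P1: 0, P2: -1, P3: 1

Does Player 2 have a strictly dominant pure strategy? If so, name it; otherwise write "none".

P3 vs P1: S1: 5>4, S2: 5>4, S3: 3>-1, S4: 1>0.
P3 vs P2: S1: 5>4, S2: 5>3, S3: 3>0, S4: 1>-1.
P3 strictly beats every other strategy against every opponent action, so it is strictly dominant.

P3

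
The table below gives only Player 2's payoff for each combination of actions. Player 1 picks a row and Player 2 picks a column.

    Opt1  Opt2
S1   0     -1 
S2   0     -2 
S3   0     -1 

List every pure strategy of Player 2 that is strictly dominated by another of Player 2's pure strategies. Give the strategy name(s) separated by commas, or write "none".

Opt1: no other strategy beats it everywhere (Opt2 at S1 (0>-1)).
Opt2: dominated, since Opt1 does at least as well everywhere (S1: 0>-1, S2: 0>-2, S3: 0>-1).

Opt2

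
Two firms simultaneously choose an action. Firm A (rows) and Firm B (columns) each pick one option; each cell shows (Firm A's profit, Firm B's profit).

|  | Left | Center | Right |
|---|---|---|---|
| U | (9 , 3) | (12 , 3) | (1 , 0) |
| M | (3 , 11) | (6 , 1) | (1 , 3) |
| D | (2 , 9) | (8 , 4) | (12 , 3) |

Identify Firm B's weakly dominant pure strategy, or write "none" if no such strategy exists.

Left

Left vs Center: U: 3=3, M: 11>1, D: 9>4.
Left vs Right: U: 3>0, M: 11>3, D: 9>3.
Left is at least as good as every other strategy against every opponent action, so it is weakly dominant.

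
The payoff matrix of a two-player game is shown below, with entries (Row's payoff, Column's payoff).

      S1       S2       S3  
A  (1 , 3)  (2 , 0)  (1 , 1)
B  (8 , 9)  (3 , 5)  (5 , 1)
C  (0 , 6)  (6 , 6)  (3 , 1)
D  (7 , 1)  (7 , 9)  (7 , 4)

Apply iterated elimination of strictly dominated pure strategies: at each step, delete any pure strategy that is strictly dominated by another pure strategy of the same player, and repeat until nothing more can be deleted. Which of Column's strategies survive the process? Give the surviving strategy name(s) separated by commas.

Row A is eliminated: B beats it against every remaining column (S1: 8>1, S2: 3>2, S3: 5>1).
For Row, D strictly dominates C on the remaining columns (S1: 7>0, S2: 7>6, S3: 7>3); eliminate C.
Column S3 is eliminated: S2 beats it against every remaining row (B: 5>1, D: 9>4).
Among the remaining strategies, none is strictly dominated by another pure strategy of the same player, so the elimination stops.
Surviving strategies — Row: {B, D}; Column: {S1, S2}.

S1, S2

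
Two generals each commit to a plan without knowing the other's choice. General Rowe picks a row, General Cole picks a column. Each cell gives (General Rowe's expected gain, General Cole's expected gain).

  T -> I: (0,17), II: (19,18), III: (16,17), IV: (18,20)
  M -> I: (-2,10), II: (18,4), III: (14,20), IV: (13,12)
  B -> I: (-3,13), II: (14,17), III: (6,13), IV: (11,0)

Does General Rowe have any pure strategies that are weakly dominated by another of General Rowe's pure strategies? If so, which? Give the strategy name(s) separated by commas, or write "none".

M, B

Nothing dominates T: M at I (0>-2); B at I (0>-3).
M: dominated, since T does at least as well everywhere (I: 0>-2, II: 19>18, III: 16>14, IV: 18>13).
T weakly dominates B — I: 0>-3, II: 19>14, III: 16>6, IV: 18>11.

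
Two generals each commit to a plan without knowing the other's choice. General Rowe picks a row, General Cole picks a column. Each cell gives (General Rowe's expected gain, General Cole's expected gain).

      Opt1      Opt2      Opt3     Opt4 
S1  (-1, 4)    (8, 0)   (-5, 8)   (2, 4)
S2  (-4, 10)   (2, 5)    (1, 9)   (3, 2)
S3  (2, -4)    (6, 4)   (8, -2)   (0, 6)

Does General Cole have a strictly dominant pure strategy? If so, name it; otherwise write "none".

none

Opt1 fails to dominate Opt2 at S3 (-4<4).
Opt2 fails to dominate Opt1 at S1 (0<4).
Opt3 fails to dominate Opt1 at S2 (9<10).
Opt4 fails to dominate Opt1 at S1 (4=4).
No single strategy dominates all the others.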